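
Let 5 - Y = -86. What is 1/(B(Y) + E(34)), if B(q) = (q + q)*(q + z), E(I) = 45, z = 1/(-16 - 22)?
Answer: 19/315442 ≈ 6.0233e-5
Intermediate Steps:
Y = 91 (Y = 5 - 1*(-86) = 5 + 86 = 91)
z = -1/38 (z = 1/(-38) = -1/38 ≈ -0.026316)
B(q) = 2*q*(-1/38 + q) (B(q) = (q + q)*(q - 1/38) = (2*q)*(-1/38 + q) = 2*q*(-1/38 + q))
1/(B(Y) + E(34)) = 1/((1/19)*91*(-1 + 38*91) + 45) = 1/((1/19)*91*(-1 + 3458) + 45) = 1/((1/19)*91*3457 + 45) = 1/(314587/19 + 45) = 1/(315442/19) = 19/315442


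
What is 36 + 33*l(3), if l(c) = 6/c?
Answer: 102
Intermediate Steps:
36 + 33*l(3) = 36 + 33*(6/3) = 36 + 33*(6*(⅓)) = 36 + 33*2 = 36 + 66 = 102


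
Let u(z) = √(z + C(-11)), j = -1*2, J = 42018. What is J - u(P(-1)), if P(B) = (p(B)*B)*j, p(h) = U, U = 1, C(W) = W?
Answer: 42018 - 3*I ≈ 42018.0 - 3.0*I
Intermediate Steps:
p(h) = 1
j = -2
P(B) = -2*B (P(B) = (1*B)*(-2) = B*(-2) = -2*B)
u(z) = √(-11 + z) (u(z) = √(z - 11) = √(-11 + z))
J - u(P(-1)) = 42018 - √(-11 - 2*(-1)) = 42018 - √(-11 + 2) = 42018 - √(-9) = 42018 - 3*I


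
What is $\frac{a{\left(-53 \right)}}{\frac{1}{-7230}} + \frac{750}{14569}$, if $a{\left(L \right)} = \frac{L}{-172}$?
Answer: $- \frac{2791283055}{1252934} \approx -2227.8$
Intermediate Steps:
$a{\left(L \right)} = - \frac{L}{172}$ ($a{\left(L \right)} = L \left(- \frac{1}{172}\right) = - \frac{L}{172}$)
$\frac{a{\left(-53 \right)}}{\frac{1}{-7230}} + \frac{750}{14569} = \frac{\left(- \frac{1}{172}\right) \left(-53\right)}{\frac{1}{-7230}} + \frac{750}{14569} = \frac{53}{172 \left(- \frac{1}{7230}\right)} + 750 \cdot \frac{1}{14569} = \frac{53}{172} \left(-7230\right) + \frac{750}{14569} = - \frac{191595}{86} + \frac{750}{14569} = - \frac{2791283055}{1252934}$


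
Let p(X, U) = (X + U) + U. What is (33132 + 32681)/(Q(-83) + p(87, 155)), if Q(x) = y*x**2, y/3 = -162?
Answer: -65813/3347657 ≈ -0.019659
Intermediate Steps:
y = -486 (y = 3*(-162) = -486)
Q(x) = -486*x**2
p(X, U) = X + 2*U (p(X, U) = (U + X) + U = X + 2*U)
(33132 + 32681)/(Q(-83) + p(87, 155)) = (33132 + 32681)/(-486*(-83)**2 + (87 + 2*155)) = 65813/(-486*6889 + (87 + 310)) = 65813/(-3348054 + 397) = 65813/(-3347657) = 65813*(-1/3347657) = -65813/3347657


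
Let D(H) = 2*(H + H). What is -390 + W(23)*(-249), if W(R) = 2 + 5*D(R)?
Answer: -115428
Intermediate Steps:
D(H) = 4*H (D(H) = 2*(2*H) = 4*H)
W(R) = 2 + 20*R (W(R) = 2 + 5*(4*R) = 2 + 20*R)
-390 + W(23)*(-249) = -390 + (2 + 20*23)*(-249) = -390 + (2 + 460)*(-249) = -390 + 462*(-249) = -390 - 115038 = -115428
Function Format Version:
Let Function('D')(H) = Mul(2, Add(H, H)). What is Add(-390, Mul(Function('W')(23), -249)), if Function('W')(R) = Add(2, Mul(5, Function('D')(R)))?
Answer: -115428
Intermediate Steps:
Function('D')(H) = Mul(4, H) (Function('D')(H) = Mul(2, Mul(2, H)) = Mul(4, H))
Function('W')(R) = Add(2, Mul(20, R)) (Function('W')(R) = Add(2, Mul(5, Mul(4, R))) = Add(2, Mul(20, R)))
Add(-390, Mul(Function('W')(23), -249)) = Add(-390, Mul(Add(2, Mul(20, 23)), -249)) = Add(-390, Mul(Add(2, 460), -249)) = Add(-390, Mul(462, -249)) = Add(-390, -115038) = -115428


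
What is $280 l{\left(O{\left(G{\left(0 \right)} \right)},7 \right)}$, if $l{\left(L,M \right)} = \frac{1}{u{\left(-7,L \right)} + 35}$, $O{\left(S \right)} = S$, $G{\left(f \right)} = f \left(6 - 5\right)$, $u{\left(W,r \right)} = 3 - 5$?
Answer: $\frac{280}{33} \approx 8.4848$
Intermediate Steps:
$u{\left(W,r \right)} = -2$ ($u{\left(W,r \right)} = 3 - 5 = -2$)
$G{\left(f \right)} = f$ ($G{\left(f \right)} = f 1 = f$)
$l{\left(L,M \right)} = \frac{1}{33}$ ($l{\left(L,M \right)} = \frac{1}{-2 + 35} = \frac{1}{33}$)
$280 l{\left(O{\left(G{\left(0 \right)} \right)},7 \right)} = 280 \cdot \frac{1}{33} = \frac{280}{33}$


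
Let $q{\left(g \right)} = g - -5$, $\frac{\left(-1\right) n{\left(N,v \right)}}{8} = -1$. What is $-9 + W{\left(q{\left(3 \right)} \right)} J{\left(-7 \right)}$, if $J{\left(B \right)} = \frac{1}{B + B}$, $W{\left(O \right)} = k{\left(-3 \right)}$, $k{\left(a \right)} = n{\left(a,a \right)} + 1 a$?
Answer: $- \frac{131}{14} \approx -9.3571$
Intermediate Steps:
$n{\left(N,v \right)} = 8$ ($n{\left(N,v \right)} = \left(-8\right) \left(-1\right) = 8$)
$k{\left(a \right)} = 8 + a$ ($k{\left(a \right)} = 8 + 1 a = 8 + a$)
$q{\left(g \right)} = 5 + g$ ($q{\left(g \right)} = g + 5 = 5 + g$)
$W{\left(O \right)} = 5$ ($W{\left(O \right)} = 8 - 3 = 5$)
$J{\left(B \right)} = \frac{1}{2 B}$
$-9 + W{\left(q{\left(3 \right)} \right)} J{\left(-7 \right)} = -9 + 5 \frac{1}{2 \left(-7\right)} = -9 + 5 \cdot \frac{1}{2} \left(- \frac{1}{7}\right) = -9 + 5 \left(- \frac{1}{14}\right) = -9 - \frac{5}{14} = - \frac{131}{14}$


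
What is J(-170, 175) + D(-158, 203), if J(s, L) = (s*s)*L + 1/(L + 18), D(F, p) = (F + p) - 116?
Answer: 976083798/193 ≈ 5.0574e+6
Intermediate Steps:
D(F, p) = -116 + F + p
J(s, L) = 1/(18 + L) + L*s**2 (J(s, L) = s**2*L + 1/(18 + L) = L*s**2 + 1/(18 + L) = 1/(18 + L) + L*s**2)
J(-170, 175) + D(-158, 203) = (1 + 175**2*(-170)**2 + 18*175*(-170)**2)/(18 + 175) + (-116 - 158 + 203) = (1 + 30625*28900 + 18*175*28900)/193 - 71 = (1 + 885062500 + 91035000)/193 - 71 = (1/193)*976097501 - 71 = 976097501/193 - 71 = 976083798/193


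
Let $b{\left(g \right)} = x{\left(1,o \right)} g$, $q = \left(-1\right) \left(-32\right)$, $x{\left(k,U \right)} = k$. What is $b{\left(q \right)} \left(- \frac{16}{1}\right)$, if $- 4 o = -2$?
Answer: $-512$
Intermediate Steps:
$o = \frac{1}{2}$ ($o = \left(- \frac{1}{4}\right) \left(-2\right) = \frac{1}{2} \approx 0.5$)
$q = 32$
$b{\left(g \right)} = g$ ($b{\left(g \right)} = 1 g = g$)
$b{\left(q \right)} \left(- \frac{16}{1}\right) = 32 \left(- \frac{16}{1}\right) = 32 \left(\left(-16\right) 1\right) = 32 \left(-16\right) = -512$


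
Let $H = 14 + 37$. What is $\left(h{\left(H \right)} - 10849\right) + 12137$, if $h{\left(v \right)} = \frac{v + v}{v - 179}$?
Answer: $\frac{82381}{64} \approx 1287.2$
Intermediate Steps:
$H = 51$
$h{\left(v \right)} = \frac{2 v}{-179 + v}$
$\left(h{\left(H \right)} - 10849\right) + 12137 = \left(2 \cdot 51 \frac{1}{-179 + 51} - 10849\right) + 12137 = \left(2 \cdot 51 \frac{1}{-128} - 10849\right) + 12137 = \left(2 \cdot 51 \left(- \frac{1}{128}\right) - 10849\right) + 12137 = \left(- \frac{51}{64} - 10849\right) + 12137 = - \frac{694387}{64} + 12137 = \frac{82381}{64}$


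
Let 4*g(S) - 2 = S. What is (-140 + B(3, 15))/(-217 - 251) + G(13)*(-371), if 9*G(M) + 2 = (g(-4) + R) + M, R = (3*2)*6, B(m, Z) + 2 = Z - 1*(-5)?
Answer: -224239/117 ≈ -1916.6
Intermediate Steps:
g(S) = 1/2 + S/4
B(m, Z) = 3 + Z (B(m, Z) = -2 + (Z - 1*(-5)) = -2 + (Z + 5) = -2 + (5 + Z) = 3 + Z)
R = 36 (R = 6*6 = 36)
G(M) = 67/18 + M/9 (G(M) = -2/9 + (((1/2 + (1/4)*(-4)) + 36) + M)/9 = -2/9 + (((1/2 - 1) + 36) + M)/9 = -2/9 + ((-1/2 + 36) + M)/9 = -2/9 + (71/2 + M)/9 = -2/9 + (71/18 + M/9) = 67/18 + M/9)
(-140 + B(3, 15))/(-217 - 251) + G(13)*(-371) = (-140 + (3 + 15))/(-217 - 251) + (67/18 + (1/9)*13)*(-371) = (-140 + 18)/(-468) + (67/18 + 13/9)*(-371) = -122*(-1/468) + (31/6)*(-371) = 61/234 - 11501/6 = -224239/117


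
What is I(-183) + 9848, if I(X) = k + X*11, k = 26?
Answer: 7861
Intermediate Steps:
I(X) = 26 + 11*X (I(X) = 26 + X*11 = 26 + 11*X)
I(-183) + 9848 = (26 + 11*(-183)) + 9848 = (26 - 2013) + 9848 = -1987 + 9848 = 7861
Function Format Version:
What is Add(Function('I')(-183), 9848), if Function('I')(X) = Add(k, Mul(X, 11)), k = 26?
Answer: 7861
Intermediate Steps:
Function('I')(X) = Add(26, Mul(11, X)) (Function('I')(X) = Add(26, Mul(X, 11)) = Add(26, Mul(11, X)))
Add(Function('I')(-183), 9848) = Add(Add(26, Mul(11, -183)), 9848) = Add(Add(26, -2013), 9848) = Add(-1987, 9848) = 7861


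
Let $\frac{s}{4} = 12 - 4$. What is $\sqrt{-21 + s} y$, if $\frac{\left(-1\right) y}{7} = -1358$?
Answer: $9506 \sqrt{11} \approx 31528.0$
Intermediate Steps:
$y = 9506$ ($y = \left(-7\right) \left(-1358\right) = 9506$)
$s = 32$ ($s = 4 \left(12 - 4\right) = 4 \cdot 8 = 32$)
$\sqrt{-21 + s} y = \sqrt{-21 + 32} \cdot 9506 = \sqrt{11} \cdot 9506 = 9506 \sqrt{11}$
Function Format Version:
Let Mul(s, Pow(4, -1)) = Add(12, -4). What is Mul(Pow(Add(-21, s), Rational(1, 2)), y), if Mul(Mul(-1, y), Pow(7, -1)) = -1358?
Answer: Mul(9506, Pow(11, Rational(1, 2))) ≈ 31528.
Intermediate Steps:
y = 9506 (y = Mul(-7, -1358) = 9506)
s = 32 (s = Mul(4, Add(12, -4)) = Mul(4, 8) = 32)
Mul(Pow(Add(-21, s), Rational(1, 2)), y) = Mul(Pow(Add(-21, 32), Rational(1, 2)), 9506) = Mul(Pow(11, Rational(1, 2)), 9506) = Mul(9506, Pow(11, Rational(1, 2)))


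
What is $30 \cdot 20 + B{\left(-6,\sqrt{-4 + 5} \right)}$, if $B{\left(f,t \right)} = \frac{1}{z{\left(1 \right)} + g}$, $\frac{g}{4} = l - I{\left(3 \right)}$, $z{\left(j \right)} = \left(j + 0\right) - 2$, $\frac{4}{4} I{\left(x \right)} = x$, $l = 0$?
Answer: $\frac{7799}{13} \approx 599.92$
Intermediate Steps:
$I{\left(x \right)} = x$
$z{\left(j \right)} = -2 + j$ ($z{\left(j \right)} = j - 2 = -2 + j$)
$g = -12$ ($g = 4 \left(0 - 3\right) = 4 \left(-3\right) = -12$)
$B{\left(f,t \right)} = - \frac{1}{13}$ ($B{\left(f,t \right)} = \frac{1}{\left(-2 + 1\right) - 12} = \frac{1}{-1 - 12} = \frac{1}{-13} = - \frac{1}{13}$)
$30 \cdot 20 + B{\left(-6,\sqrt{-4 + 5} \right)} = 30 \cdot 20 - \frac{1}{13} = 600 - \frac{1}{13} = \frac{7799}{13}$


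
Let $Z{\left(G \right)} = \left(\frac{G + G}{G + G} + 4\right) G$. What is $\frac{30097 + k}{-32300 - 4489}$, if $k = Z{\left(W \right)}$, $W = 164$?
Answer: $- \frac{30917}{36789} \approx -0.84039$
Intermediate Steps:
$Z{\left(G \right)} = 5 G$ ($Z{\left(G \right)} = \left(\frac{2 G}{2 G} + 4\right) G = \left(2 G \frac{1}{2 G} + 4\right) G = \left(1 + 4\right) G = 5 G$)
$k = 820$ ($k = 5 \cdot 164 = 820$)
$\frac{30097 + k}{-32300 - 4489} = \frac{30097 + 820}{-32300 - 4489} = \frac{30917}{-36789} = 30917 \left(- \frac{1}{36789}\right) = - \frac{30917}{36789}$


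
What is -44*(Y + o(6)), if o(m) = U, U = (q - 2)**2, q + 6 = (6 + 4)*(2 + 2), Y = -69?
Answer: -42020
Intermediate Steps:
q = 34 (q = -6 + (6 + 4)*(2 + 2) = -6 + 10*4 = -6 + 40 = 34)
U = 1024 (U = (34 - 2)**2 = 32**2 = 1024)
o(m) = 1024
-44*(Y + o(6)) = -44*(-69 + 1024) = -44*955 = -42020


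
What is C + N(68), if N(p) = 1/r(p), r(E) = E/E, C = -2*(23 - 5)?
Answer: -35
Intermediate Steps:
C = -36 (C = -2*18 = -36)
r(E) = 1
N(p) = 1 (N(p) = 1/1 = 1)
C + N(68) = -36 + 1 = -35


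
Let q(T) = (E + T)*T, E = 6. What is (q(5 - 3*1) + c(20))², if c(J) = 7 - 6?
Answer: 289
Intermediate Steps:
c(J) = 1
q(T) = T*(6 + T) (q(T) = (6 + T)*T = T*(6 + T))
(q(5 - 3*1) + c(20))² = ((5 - 3*1)*(6 + (5 - 3*1)) + 1)² = ((5 - 3)*(6 + (5 - 3)) + 1)² = (2*(6 + 2) + 1)² = (2*8 + 1)² = (16 + 1)² = 17² = 289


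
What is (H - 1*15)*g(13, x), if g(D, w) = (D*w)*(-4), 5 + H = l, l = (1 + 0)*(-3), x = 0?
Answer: 0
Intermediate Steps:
l = -3 (l = 1*(-3) = -3)
H = -8 (H = -5 - 3 = -8)
g(D, w) = -4*D*w
(H - 1*15)*g(13, x) = (-8 - 1*15)*(-4*13*0) = (-8 - 15)*0 = -23*0 = 0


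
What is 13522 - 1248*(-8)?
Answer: 23506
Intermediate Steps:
13522 - 1248*(-8) = 13522 - 1*(-9984) = 13522 + 9984 = 23506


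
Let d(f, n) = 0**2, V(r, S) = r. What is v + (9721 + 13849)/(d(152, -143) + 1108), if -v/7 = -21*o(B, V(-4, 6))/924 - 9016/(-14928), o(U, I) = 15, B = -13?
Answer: 220959649/11371404 ≈ 19.431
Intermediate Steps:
d(f, n) = 0
v = -75593/41052 (v = -7*(-21*15/924 - 9016/(-14928)) = -7*(-315*1/924 - 9016*(-1/14928)) = -7*(-15/44 + 1127/1866) = -7*10799/41052 = -75593/41052 ≈ -1.8414)
v + (9721 + 13849)/(d(152, -143) + 1108) = -75593/41052 + (9721 + 13849)/(0 + 1108) = -75593/41052 + 23570/1108 = -75593/41052 + 23570*(1/1108) = -75593/41052 + 11785/554 = 220959649/11371404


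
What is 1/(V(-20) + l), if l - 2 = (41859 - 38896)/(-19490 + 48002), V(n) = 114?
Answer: 28512/3310355 ≈ 0.0086130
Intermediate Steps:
l = 59987/28512 (l = 2 + (41859 - 38896)/(-19490 + 48002) = 2 + 2963/28512 = 59987/28512 ≈ 2.1039)
1/(V(-20) + l) = 1/(114 + 59987/28512) = 1/(3310355/28512) = 28512/3310355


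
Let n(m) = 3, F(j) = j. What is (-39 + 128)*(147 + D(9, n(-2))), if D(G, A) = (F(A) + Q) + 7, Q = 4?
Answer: 14329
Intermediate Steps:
D(G, A) = 11 + A (D(G, A) = (A + 4) + 7 = (4 + A) + 7 = 11 + A)
(-39 + 128)*(147 + D(9, n(-2))) = (-39 + 128)*(147 + (11 + 3)) = 89*(147 + 14) = 89*161 = 14329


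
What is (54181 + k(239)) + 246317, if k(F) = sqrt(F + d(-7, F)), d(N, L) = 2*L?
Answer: 300498 + sqrt(717) ≈ 3.0053e+5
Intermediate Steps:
k(F) = sqrt(3)*sqrt(F) (k(F) = sqrt(F + 2*F) = sqrt(3*F) = sqrt(3)*sqrt(F))
(54181 + k(239)) + 246317 = (54181 + sqrt(3)*sqrt(239)) + 246317 = (54181 + sqrt(717)) + 246317 = 300498 + sqrt(717)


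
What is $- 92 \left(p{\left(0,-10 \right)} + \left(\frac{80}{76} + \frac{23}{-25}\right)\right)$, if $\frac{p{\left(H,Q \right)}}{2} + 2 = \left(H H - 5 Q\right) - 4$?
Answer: $- \frac{3851396}{475} \approx -8108.2$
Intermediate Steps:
$p{\left(H,Q \right)} = -12 - 10 Q + 2 H^{2}$ ($p{\left(H,Q \right)} = -4 + 2 \left(\left(H H - 5 Q\right) - 4\right) = -4 + 2 \left(\left(H^{2} - 5 Q\right) - 4\right) = -4 + 2 \left(-4 + H^{2} - 5 Q\right) = -4 - \left(8 - 2 H^{2} + 10 Q\right) = -12 - 10 Q + 2 H^{2}$)
$- 92 \left(p{\left(0,-10 \right)} + \left(\frac{80}{76} + \frac{23}{-25}\right)\right) = - 92 \left(\left(-12 - -100 + 2 \cdot 0^{2}\right) + \left(\frac{80}{76} + \frac{23}{-25}\right)\right) = - 92 \left(\left(-12 + 100 + 2 \cdot 0\right) + \left(80 \cdot \frac{1}{76} + 23 \left(- \frac{1}{25}\right)\right)\right) = - 92 \left(\left(-12 + 100 + 0\right) + \left(\frac{20}{19} - \frac{23}{25}\right)\right) = - 92 \left(88 + \frac{63}{475}\right) = \left(-92\right) \frac{41863}{475} = - \frac{3851396}{475}$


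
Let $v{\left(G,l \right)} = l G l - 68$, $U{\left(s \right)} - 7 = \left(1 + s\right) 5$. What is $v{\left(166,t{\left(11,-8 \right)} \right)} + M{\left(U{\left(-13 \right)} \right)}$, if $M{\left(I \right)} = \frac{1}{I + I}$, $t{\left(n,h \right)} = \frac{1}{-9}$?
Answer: $- \frac{566333}{8586} \approx -65.96$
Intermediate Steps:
$t{\left(n,h \right)} = - \frac{1}{9}$
$U{\left(s \right)} = 12 + 5 s$ ($U{\left(s \right)} = 7 + \left(1 + s\right) 5 = 7 + \left(5 + 5 s\right) = 12 + 5 s$)
$M{\left(I \right)} = \frac{1}{2 I}$
$v{\left(G,l \right)} = -68 + G l^{2}$ ($v{\left(G,l \right)} = G l l - 68 = G l^{2} - 68 = -68 + G l^{2}$)
$v{\left(166,t{\left(11,-8 \right)} \right)} + M{\left(U{\left(-13 \right)} \right)} = \left(-68 + 166 \left(- \frac{1}{9}\right)^{2}\right) + \frac{1}{2 \left(12 + 5 \left(-13\right)\right)} = \left(-68 + 166 \cdot \frac{1}{81}\right) + \frac{1}{2 \left(12 - 65\right)} = \left(-68 + \frac{166}{81}\right) + \frac{1}{2 \left(-53\right)} = - \frac{5342}{81} + \frac{1}{2} \left(- \frac{1}{53}\right) = - \frac{5342}{81} - \frac{1}{106} = - \frac{566333}{8586}$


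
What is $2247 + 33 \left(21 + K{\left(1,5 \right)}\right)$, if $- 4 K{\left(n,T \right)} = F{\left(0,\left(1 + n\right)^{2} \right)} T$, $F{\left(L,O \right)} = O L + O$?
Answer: $2775$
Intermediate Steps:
$F{\left(L,O \right)} = O + L O$ ($F{\left(L,O \right)} = L O + O = O + L O$)
$K{\left(n,T \right)} = - \frac{T \left(1 + n\right)^{2}}{4}$ ($K{\left(n,T \right)} = - \frac{\left(1 + n\right)^{2} \left(1 + 0\right) T}{4} = - \frac{\left(1 + n\right)^{2} \cdot 1 T}{4} = - \frac{\left(1 + n\right)^{2} T}{4} = - \frac{T \left(1 + n\right)^{2}}{4}$)
$2247 + 33 \left(21 + K{\left(1,5 \right)}\right) = 2247 + 33 \left(21 - \frac{5 \left(1 + 1\right)^{2}}{4}\right) = 2247 + 33 \left(21 - \frac{5 \cdot 2^{2}}{4}\right) = 2247 + 33 \left(21 - \frac{5}{4} \cdot 4\right) = 2247 + 33 \left(21 - 5\right) = 2247 + 33 \cdot 16 = 2247 + 528 = 2775$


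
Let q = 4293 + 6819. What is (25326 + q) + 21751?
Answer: 58189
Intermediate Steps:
q = 11112
(25326 + q) + 21751 = (25326 + 11112) + 21751 = 36438 + 21751 = 58189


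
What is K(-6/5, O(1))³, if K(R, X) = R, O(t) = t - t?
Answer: -216/125 ≈ -1.7280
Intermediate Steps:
O(t) = 0
K(-6/5, O(1))³ = (-6/5)³ = -216/125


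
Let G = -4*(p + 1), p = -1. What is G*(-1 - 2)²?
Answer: 0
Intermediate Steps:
G = 0 (G = -4*(-1 + 1) = -4*0 = 0)
G*(-1 - 2)² = 0*(-1 - 2)² = 0*(-3)² = 0*9 = 0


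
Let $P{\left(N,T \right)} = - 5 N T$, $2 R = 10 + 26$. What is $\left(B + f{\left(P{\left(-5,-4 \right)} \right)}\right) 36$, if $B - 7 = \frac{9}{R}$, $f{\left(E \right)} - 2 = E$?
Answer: $-3258$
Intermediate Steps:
$R = 18$ ($R = \frac{10 + 26}{2} = \frac{1}{2} \cdot 36 = 18$)
$P{\left(N,T \right)} = - 5 N T$
$f{\left(E \right)} = 2 + E$
$B = \frac{15}{2}$ ($B = 7 + \frac{9}{18} = 7 + 9 \cdot \frac{1}{18} = 7 + \frac{1}{2} = \frac{15}{2} \approx 7.5$)
$\left(B + f{\left(P{\left(-5,-4 \right)} \right)}\right) 36 = \left(\frac{15}{2} + \left(2 - \left(-25\right) \left(-4\right)\right)\right) 36 = \left(\frac{15}{2} + \left(2 - 100\right)\right) 36 = \left(\frac{15}{2} - 98\right) 36 = \left(- \frac{181}{2}\right) 36 = -3258$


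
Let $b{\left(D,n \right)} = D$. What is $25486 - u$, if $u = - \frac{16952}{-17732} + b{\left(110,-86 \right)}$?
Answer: $\frac{8652890}{341} \approx 25375.0$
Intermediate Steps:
$u = \frac{37836}{341}$ ($u = - \frac{16952}{-17732} + 110 = \left(-16952\right) \left(- \frac{1}{17732}\right) + 110 = \frac{326}{341} + 110 = \frac{37836}{341} \approx 110.96$)
$25486 - u = 25486 - \frac{37836}{341} = \frac{8652890}{341}$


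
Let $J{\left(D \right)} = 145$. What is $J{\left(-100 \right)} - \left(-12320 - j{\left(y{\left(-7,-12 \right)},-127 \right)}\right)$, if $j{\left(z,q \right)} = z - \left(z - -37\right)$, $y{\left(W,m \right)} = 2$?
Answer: $12428$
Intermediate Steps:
$j{\left(z,q \right)} = -37$ ($j{\left(z,q \right)} = z - \left(z + 37\right) = z - \left(37 + z\right) = -37$)
$J{\left(-100 \right)} - \left(-12320 - j{\left(y{\left(-7,-12 \right)},-127 \right)}\right) = 145 - \left(-12320 - -37\right) = 145 - \left(-12320 + 37\right) = 145 - -12283 = 145 + 12283 = 12428$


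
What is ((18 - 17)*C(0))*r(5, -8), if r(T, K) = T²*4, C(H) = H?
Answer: 0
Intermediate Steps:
r(T, K) = 4*T²
((18 - 17)*C(0))*r(5, -8) = ((18 - 17)*0)*(4*5²) = (1*0)*(4*25) = 0*100 = 0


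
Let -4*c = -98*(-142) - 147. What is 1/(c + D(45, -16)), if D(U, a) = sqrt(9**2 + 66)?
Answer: -1124/3869041 - 16*sqrt(3)/27083287 ≈ -0.00029153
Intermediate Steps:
D(U, a) = 7*sqrt(3) (D(U, a) = sqrt(81 + 66) = sqrt(147) = 7*sqrt(3))
c = -13769/4 (c = -(-98*(-142) - 147)/4 = -(13916 - 147)/4 = -1/4*13769 = -13769/4 ≈ -3442.3)
1/(c + D(45, -16)) = 1/(-13769/4 + 7*sqrt(3))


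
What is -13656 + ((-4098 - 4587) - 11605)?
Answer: -33946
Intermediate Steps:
-13656 + ((-4098 - 4587) - 11605) = -13656 + (-8685 - 11605) = -13656 - 20290 = -33946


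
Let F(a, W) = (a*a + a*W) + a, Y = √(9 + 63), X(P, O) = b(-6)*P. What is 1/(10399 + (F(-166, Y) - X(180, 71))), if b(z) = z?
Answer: 38869/1508815129 + 996*√2/1508815129 ≈ 2.6695e-5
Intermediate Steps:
X(P, O) = -6*P
Y = 6*√2 (Y = √72 = 6*√2 ≈ 8.4853)
F(a, W) = a + a² + W*a (F(a, W) = (a² + W*a) + a = a + a² + W*a)
1/(10399 + (F(-166, Y) - X(180, 71))) = 1/(10399 + (-166*(1 + 6*√2 - 166) - (-6)*180)) = 1/(10399 + (-166*(-165 + 6*√2) - 1*(-1080))) = 1/(10399 + ((27390 - 996*√2) + 1080)) = 1/(10399 + (28470 - 996*√2)) = 1/(38869 - 996*√2)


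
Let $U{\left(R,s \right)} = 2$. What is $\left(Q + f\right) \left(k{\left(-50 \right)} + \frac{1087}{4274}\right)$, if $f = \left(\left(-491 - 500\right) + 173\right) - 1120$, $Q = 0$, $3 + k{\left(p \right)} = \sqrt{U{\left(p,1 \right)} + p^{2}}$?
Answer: $\frac{11371215}{2137} - 5814 \sqrt{278} \approx -91618.0$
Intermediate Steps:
$k{\left(p \right)} = -3 + \sqrt{2 + p^{2}}$
$f = -1938$ ($f = \left(-991 + 173\right) - 1120 = -818 - 1120 = -1938$)
$\left(Q + f\right) \left(k{\left(-50 \right)} + \frac{1087}{4274}\right) = \left(0 - 1938\right) \left(\left(-3 + \sqrt{2 + \left(-50\right)^{2}}\right) + \frac{1087}{4274}\right) = - 1938 \left(\left(-3 + \sqrt{2 + 2500}\right) + 1087 \cdot \frac{1}{4274}\right) = - 1938 \left(\left(-3 + \sqrt{2502}\right) + \frac{1087}{4274}\right) = - 1938 \left(\left(-3 + 3 \sqrt{278}\right) + \frac{1087}{4274}\right) = - 1938 \left(- \frac{11735}{4274} + 3 \sqrt{278}\right) = \frac{11371215}{2137} - 5814 \sqrt{278}$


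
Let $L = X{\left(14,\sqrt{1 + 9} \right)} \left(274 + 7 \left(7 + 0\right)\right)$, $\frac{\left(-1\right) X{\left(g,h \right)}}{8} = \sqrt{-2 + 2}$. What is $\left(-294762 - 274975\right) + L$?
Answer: $-569737$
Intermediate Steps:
$X{\left(g,h \right)} = 0$ ($X{\left(g,h \right)} = - 8 \sqrt{-2 + 2} = - 8 \sqrt{0} = \left(-8\right) 0 = 0$)
$L = 0$ ($L = 0 \left(274 + 7 \left(7 + 0\right)\right) = 0 \left(274 + 7 \cdot 7\right) = 0 \left(274 + 49\right) = 0 \cdot 323 = 0$)
$\left(-294762 - 274975\right) + L = \left(-294762 - 274975\right) + 0 = -569737 + 0 = -569737$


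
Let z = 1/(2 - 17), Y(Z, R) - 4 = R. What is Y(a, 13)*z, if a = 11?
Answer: -17/15 ≈ -1.1333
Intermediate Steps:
Y(Z, R) = 4 + R
z = -1/15 (z = 1/(-15) = -1/15 ≈ -0.066667)
Y(a, 13)*z = (4 + 13)*(-1/15) = 17*(-1/15) = -17/15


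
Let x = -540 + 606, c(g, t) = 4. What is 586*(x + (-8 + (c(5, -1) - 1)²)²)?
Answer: 39262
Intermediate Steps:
x = 66
586*(x + (-8 + (c(5, -1) - 1)²)²) = 586*(66 + (-8 + (4 - 1)²)²) = 586*(66 + (-8 + 3²)²) = 586*(66 + (-8 + 9)²) = 586*(66 + 1²) = 586*(66 + 1) = 586*67 = 39262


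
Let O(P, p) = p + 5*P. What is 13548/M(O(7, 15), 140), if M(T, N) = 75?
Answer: 4516/25 ≈ 180.64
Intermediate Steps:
13548/M(O(7, 15), 140) = 13548/75 = 13548*(1/75) = 4516/25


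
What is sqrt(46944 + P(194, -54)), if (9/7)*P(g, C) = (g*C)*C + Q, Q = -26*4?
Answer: 32*sqrt(4279)/3 ≈ 697.75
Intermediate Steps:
Q = -104
P(g, C) = -728/9 + 7*g*C**2/9 (P(g, C) = 7*((g*C)*C - 104)/9 = 7*((C*g)*C - 104)/9 = 7*(g*C**2 - 104)/9 = 7*(-104 + g*C**2)/9 = -728/9 + 7*g*C**2/9)
sqrt(46944 + P(194, -54)) = sqrt(46944 + (-728/9 + (7/9)*194*(-54)**2)) = sqrt(46944 + (-728/9 + (7/9)*194*2916)) = sqrt(46944 + (-728/9 + 439992)) = sqrt(46944 + 3959200/9) = sqrt(4381696/9) = 32*sqrt(4279)/3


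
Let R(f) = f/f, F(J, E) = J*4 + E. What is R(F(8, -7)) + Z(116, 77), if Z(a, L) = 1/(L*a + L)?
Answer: 9010/9009 ≈ 1.0001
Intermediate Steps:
Z(a, L) = 1/(L + L*a)
F(J, E) = E + 4*J (F(J, E) = 4*J + E = E + 4*J)
R(f) = 1
R(F(8, -7)) + Z(116, 77) = 1 + 1/(77*(1 + 116)) = 1 + (1/77)/117 = 1 + (1/77)*(1/117) = 1 + 1/9009 = 9010/9009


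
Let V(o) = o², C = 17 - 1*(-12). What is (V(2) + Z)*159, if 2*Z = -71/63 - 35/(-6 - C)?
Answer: 13144/21 ≈ 625.90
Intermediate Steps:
C = 29 (C = 17 + 12 = 29)
Z = -4/63 (Z = (-71/63 - 35/(-6 - 1*29))/2 = (-71*1/63 - 35/(-6 - 29))/2 = (-71/63 - 35/(-35))/2 = (-71/63 - 35*(-1/35))/2 = (-71/63 + 1)/2 = (½)*(-8/63) = -4/63 ≈ -0.063492)
(V(2) + Z)*159 = (2² - 4/63)*159 = (4 - 4/63)*159 = (248/63)*159 = 13144/21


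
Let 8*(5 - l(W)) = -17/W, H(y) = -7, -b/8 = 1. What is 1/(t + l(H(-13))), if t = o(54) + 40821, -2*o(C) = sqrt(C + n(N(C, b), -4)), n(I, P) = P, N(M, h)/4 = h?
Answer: 128029384/5226888725921 + 7840*sqrt(2)/5226888725921 ≈ 2.4496e-5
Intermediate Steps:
b = -8 (b = -8*1 = -8)
N(M, h) = 4*h
l(W) = 5 + 17/(8*W) (l(W) = 5 - (-17)/(8*W) = 5 + 17/(8*W))
o(C) = -sqrt(-4 + C)/2 (o(C) = -sqrt(C - 4)/2 = -sqrt(-4 + C)/2)
t = 40821 - 5*sqrt(2)/2 (t = -sqrt(-4 + 54)/2 + 40821 = -5*sqrt(2)/2 + 40821 = 40821 - 5*sqrt(2)/2 ≈ 40817.)
1/(t + l(H(-13))) = 1/((40821 - 5*sqrt(2)/2) + (5 + (17/8)/(-7))) = 1/((40821 - 5*sqrt(2)/2) + (5 + (17/8)*(-1/7))) = 1/((40821 - 5*sqrt(2)/2) + (5 - 17/56)) = 1/((40821 - 5*sqrt(2)/2) + 263/56) = 1/(2286239/56 - 5*sqrt(2)/2)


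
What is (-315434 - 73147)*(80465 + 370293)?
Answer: -175155994398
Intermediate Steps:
(-315434 - 73147)*(80465 + 370293) = -388581*450758 = -175155994398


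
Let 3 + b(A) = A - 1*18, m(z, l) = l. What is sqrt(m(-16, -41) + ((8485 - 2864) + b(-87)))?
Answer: 12*sqrt(38) ≈ 73.973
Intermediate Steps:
b(A) = -21 + A (b(A) = -3 + (A - 1*18) = -3 + (A - 18) = -3 + (-18 + A) = -21 + A)
sqrt(m(-16, -41) + ((8485 - 2864) + b(-87))) = sqrt(-41 + ((8485 - 2864) + (-21 - 87))) = sqrt(-41 + (5621 - 108)) = sqrt(-41 + 5513) = sqrt(5472) = 12*sqrt(38)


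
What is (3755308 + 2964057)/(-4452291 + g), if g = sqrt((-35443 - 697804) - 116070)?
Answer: -29916568315215/19822895997998 - 47035555*I*sqrt(17333)/19822895997998 ≈ -1.5092 - 0.00031239*I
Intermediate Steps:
g = 7*I*sqrt(17333) (g = sqrt(-733247 - 116070) = sqrt(-849317) = 7*I*sqrt(17333) ≈ 921.58*I)
(3755308 + 2964057)/(-4452291 + g) = (3755308 + 2964057)/(-4452291 + 7*I*sqrt(17333)) = 6719365/(-4452291 + 7*I*sqrt(17333))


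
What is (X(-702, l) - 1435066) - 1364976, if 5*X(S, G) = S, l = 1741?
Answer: -14000912/5 ≈ -2.8002e+6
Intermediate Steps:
X(S, G) = S/5
(X(-702, l) - 1435066) - 1364976 = ((⅕)*(-702) - 1435066) - 1364976 = (-702/5 - 1435066) - 1364976 = -7176032/5 - 1364976 = -14000912/5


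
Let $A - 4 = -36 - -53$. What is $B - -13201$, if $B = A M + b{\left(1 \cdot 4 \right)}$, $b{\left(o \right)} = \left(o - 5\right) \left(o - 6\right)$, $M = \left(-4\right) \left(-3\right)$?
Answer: $13455$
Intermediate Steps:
$M = 12$
$b{\left(o \right)} = \left(-6 + o\right) \left(-5 + o\right)$ ($b{\left(o \right)} = \left(-5 + o\right) \left(-6 + o\right) = \left(-6 + o\right) \left(-5 + o\right)$)
$A = 21$ ($A = 4 - -17 = 4 + \left(-36 + 53\right) = 4 + 17 = 21$)
$B = 254$ ($B = 21 \cdot 12 + \left(30 + \left(1 \cdot 4\right)^{2} - 11 \cdot 1 \cdot 4\right) = 252 + \left(30 + 4^{2} - 44\right) = 252 + \left(30 + 16 - 44\right) = 252 + 2 = 254$)
$B - -13201 = 254 - -13201 = 254 + 13201 = 13455$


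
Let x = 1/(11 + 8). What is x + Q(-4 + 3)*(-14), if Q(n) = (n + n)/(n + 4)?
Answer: 535/57 ≈ 9.3860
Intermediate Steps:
Q(n) = 2*n/(4 + n) (Q(n) = (2*n)/(4 + n) = 2*n/(4 + n))
x = 1/19 ≈ 0.052632
x + Q(-4 + 3)*(-14) = 1/19 + (2*(-4 + 3)/(4 + (-4 + 3)))*(-14) = 1/19 + (2*(-1)/(4 - 1))*(-14) = 1/19 + (2*(-1)/3)*(-14) = 1/19 + (2*(-1)*(1/3))*(-14) = 1/19 - 2/3*(-14) = 1/19 + 28/3 = 535/57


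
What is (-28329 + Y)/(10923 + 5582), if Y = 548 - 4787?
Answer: -32568/16505 ≈ -1.9732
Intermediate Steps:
Y = -4239
(-28329 + Y)/(10923 + 5582) = (-28329 - 4239)/(10923 + 5582) = -32568/16505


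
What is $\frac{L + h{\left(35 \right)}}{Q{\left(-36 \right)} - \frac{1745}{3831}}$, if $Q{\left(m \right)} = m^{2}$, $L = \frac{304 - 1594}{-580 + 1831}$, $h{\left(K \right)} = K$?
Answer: $\frac{18088705}{689889109} \approx 0.02622$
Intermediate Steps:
$L = - \frac{430}{417}$ ($L = - \frac{1290}{1251} = \left(-1290\right) \frac{1}{1251} = - \frac{430}{417} \approx -1.0312$)
$\frac{L + h{\left(35 \right)}}{Q{\left(-36 \right)} - \frac{1745}{3831}} = \frac{- \frac{430}{417} + 35}{\left(-36\right)^{2} - \frac{1745}{3831}} = \frac{14165}{417 \left(1296 - \frac{1745}{3831}\right)} = \frac{14165}{417 \cdot \frac{4963231}{3831}} = \frac{14165}{417} \cdot \frac{3831}{4963231} = \frac{18088705}{689889109}$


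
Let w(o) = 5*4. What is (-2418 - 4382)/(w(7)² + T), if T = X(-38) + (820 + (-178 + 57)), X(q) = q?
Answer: -6800/1061 ≈ -6.4090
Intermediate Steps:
w(o) = 20
T = 661 (T = -38 + (820 + (-178 + 57)) = -38 + (820 - 121) = -38 + 699 = 661)
(-2418 - 4382)/(w(7)² + T) = (-2418 - 4382)/(20² + 661) = -6800/(400 + 661) = -6800/1061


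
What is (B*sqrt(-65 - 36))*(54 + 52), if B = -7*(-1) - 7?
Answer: 0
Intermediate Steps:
B = 0 (B = 7 - 7 = 0)
(B*sqrt(-65 - 36))*(54 + 52) = (0*sqrt(-65 - 36))*(54 + 52) = (0*sqrt(-101))*106 = (0*(I*sqrt(101)))*106 = 0*106 = 0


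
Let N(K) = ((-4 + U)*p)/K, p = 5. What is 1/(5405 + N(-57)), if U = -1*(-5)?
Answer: 57/308080 ≈ 0.00018502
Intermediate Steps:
U = 5
N(K) = 5/K (N(K) = ((-4 + 5)*5)/K = (1*5)/K = 5/K)
1/(5405 + N(-57)) = 1/(5405 + 5/(-57)) = 1/(5405 + 5*(-1/57)) = 1/(5405 - 5/57) = 1/(308080/57) = 57/308080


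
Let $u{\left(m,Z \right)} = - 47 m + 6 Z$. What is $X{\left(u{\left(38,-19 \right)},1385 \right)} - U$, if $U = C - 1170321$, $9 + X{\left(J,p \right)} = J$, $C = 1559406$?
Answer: $-390994$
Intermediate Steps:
$X{\left(J,p \right)} = -9 + J$
$U = 389085$ ($U = 1559406 - 1170321 = 389085$)
$X{\left(u{\left(38,-19 \right)},1385 \right)} - U = \left(-9 + \left(\left(-47\right) 38 + 6 \left(-19\right)\right)\right) - 389085 = \left(-9 - 1900\right) - 389085 = -1909 - 389085 = -390994$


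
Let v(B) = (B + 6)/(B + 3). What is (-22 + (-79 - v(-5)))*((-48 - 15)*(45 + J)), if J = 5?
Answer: 316575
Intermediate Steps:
v(B) = (6 + B)/(3 + B)
(-22 + (-79 - v(-5)))*((-48 - 15)*(45 + J)) = (-22 + (-79 - (6 - 5)/(3 - 5)))*((-48 - 15)*(45 + 5)) = (-22 + (-79 - 1/(-2)))*(-63*50) = (-22 + (-79 - (-1)/2))*(-3150) = (-22 + (-79 - 1*(-½)))*(-3150) = (-22 + (-79 + ½))*(-3150) = (-22 - 157/2)*(-3150) = -201/2*(-3150) = 316575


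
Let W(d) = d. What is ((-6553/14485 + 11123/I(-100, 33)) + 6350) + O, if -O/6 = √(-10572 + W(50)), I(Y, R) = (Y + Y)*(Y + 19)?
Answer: 298025381611/46931400 - 6*I*√10522 ≈ 6350.2 - 615.46*I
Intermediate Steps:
I(Y, R) = 2*Y*(19 + Y) (I(Y, R) = (2*Y)*(19 + Y) = 2*Y*(19 + Y))
O = -6*I*√10522 (O = -6*√(-10572 + 50) = -6*I*√10522 ≈ -615.46*I)
((-6553/14485 + 11123/I(-100, 33)) + 6350) + O = ((-6553/14485 + 11123/((2*(-100)*(19 - 100)))) + 6350) - 6*I*√10522 = ((-6553*1/14485 + 11123/((2*(-100)*(-81)))) + 6350) - 6*I*√10522 = ((-6553/14485 + 11123/16200) + 6350) - 6*I*√10522 = (10991611/46931400 + 6350) - 6*I*√10522 = 298025381611/46931400 - 6*I*√10522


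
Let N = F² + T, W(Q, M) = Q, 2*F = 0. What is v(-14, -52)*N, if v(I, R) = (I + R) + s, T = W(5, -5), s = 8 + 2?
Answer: -280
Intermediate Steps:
F = 0 (F = (½)*0 = 0)
s = 10
T = 5
N = 5 (N = 0² + 5 = 0 + 5 = 5)
v(I, R) = 10 + I + R (v(I, R) = (I + R) + 10 = 10 + I + R)
v(-14, -52)*N = (10 - 14 - 52)*5 = -56*5 = -280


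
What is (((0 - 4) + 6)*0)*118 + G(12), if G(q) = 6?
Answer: 6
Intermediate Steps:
(((0 - 4) + 6)*0)*118 + G(12) = (((0 - 4) + 6)*0)*118 + 6 = ((-4 + 6)*0)*118 + 6 = (2*0)*118 + 6 = 0*118 + 6 = 0 + 6 = 6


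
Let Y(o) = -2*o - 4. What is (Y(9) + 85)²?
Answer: 3969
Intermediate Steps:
Y(o) = -4 - 2*o
(Y(9) + 85)² = ((-4 - 2*9) + 85)² = ((-4 - 18) + 85)² = (-22 + 85)² = 63² = 3969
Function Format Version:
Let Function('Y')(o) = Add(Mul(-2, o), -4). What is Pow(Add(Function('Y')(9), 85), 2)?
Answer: 3969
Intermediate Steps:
Function('Y')(o) = Add(-4, Mul(-2, o))
Pow(Add(Function('Y')(9), 85), 2) = Pow(Add(Add(-4, Mul(-2, 9)), 85), 2) = Pow(Add(Add(-4, -18), 85), 2) = Pow(Add(-22, 85), 2) = Pow(63, 2) = 3969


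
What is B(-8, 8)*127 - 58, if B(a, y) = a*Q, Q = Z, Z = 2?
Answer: -2090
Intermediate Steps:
Q = 2
B(a, y) = 2*a (B(a, y) = a*2 = 2*a)
B(-8, 8)*127 - 58 = (2*(-8))*127 - 58 = -16*127 - 58 = -2032 - 58 = -2090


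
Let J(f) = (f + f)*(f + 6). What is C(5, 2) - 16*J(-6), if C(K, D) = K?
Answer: 5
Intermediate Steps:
J(f) = 2*f*(6 + f) (J(f) = (2*f)*(6 + f) = 2*f*(6 + f))
C(5, 2) - 16*J(-6) = 5 - 32*(-6)*(6 - 6) = 5 - 32*(-6)*0 = 5 - 16*0 = 5 + 0 = 5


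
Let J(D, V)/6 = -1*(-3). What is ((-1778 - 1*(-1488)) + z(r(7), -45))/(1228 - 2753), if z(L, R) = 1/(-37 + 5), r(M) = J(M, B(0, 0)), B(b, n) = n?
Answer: 9281/48800 ≈ 0.19018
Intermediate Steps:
J(D, V) = 18 (J(D, V) = 6*(-1*(-3)) = 6*3 = 18)
r(M) = 18
z(L, R) = -1/32 (z(L, R) = 1/(-32) = -1/32)
((-1778 - 1*(-1488)) + z(r(7), -45))/(1228 - 2753) = ((-1778 - 1*(-1488)) - 1/32)/(1228 - 2753) = ((-1778 + 1488) - 1/32)/(-1525) = (-290 - 1/32)*(-1/1525) = -9281/32*(-1/1525) = 9281/48800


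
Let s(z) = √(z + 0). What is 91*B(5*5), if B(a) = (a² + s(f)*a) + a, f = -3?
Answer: 59150 + 2275*I*√3 ≈ 59150.0 + 3940.4*I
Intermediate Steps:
s(z) = √z
B(a) = a + a² + I*a*√3 (B(a) = (a² + √(-3)*a) + a = (a² + (I*√3)*a) + a = (a² + I*a*√3) + a = a + a² + I*a*√3)
91*B(5*5) = 91*((5*5)*(1 + 5*5 + I*√3)) = 91*(25*(1 + 25 + I*√3)) = 91*(25*(26 + I*√3)) = 91*(650 + 25*I*√3) = 59150 + 2275*I*√3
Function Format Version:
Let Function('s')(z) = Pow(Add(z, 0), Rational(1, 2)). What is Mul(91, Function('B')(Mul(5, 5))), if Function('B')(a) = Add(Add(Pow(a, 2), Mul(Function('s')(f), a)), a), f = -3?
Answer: Add(59150, Mul(2275, I, Pow(3, Rational(1, 2)))) ≈ Add(59150., Mul(3940.4, I))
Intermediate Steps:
Function('s')(z) = Pow(z, Rational(1, 2))
Function('B')(a) = Add(a, Pow(a, 2), Mul(I, a, Pow(3, Rational(1, 2)))) (Function('B')(a) = Add(Add(Pow(a, 2), Mul(Pow(-3, Rational(1, 2)), a)), a) = Add(Add(Pow(a, 2), Mul(Mul(I, Pow(3, Rational(1, 2))), a)), a) = Add(Add(Pow(a, 2), Mul(I, a, Pow(3, Rational(1, 2)))), a) = Add(a, Pow(a, 2), Mul(I, a, Pow(3, Rational(1, 2)))))
Mul(91, Function('B')(Mul(5, 5))) = Mul(91, Mul(Mul(5, 5), Add(1, Mul(5, 5), Mul(I, Pow(3, Rational(1, 2)))))) = Mul(91, Mul(25, Add(1, 25, Mul(I, Pow(3, Rational(1, 2)))))) = Mul(91, Mul(25, Add(26, Mul(I, Pow(3, Rational(1, 2)))))) = Mul(91, Add(650, Mul(25, I, Pow(3, Rational(1, 2))))) = Add(59150, Mul(2275, I, Pow(3, Rational(1, 2))))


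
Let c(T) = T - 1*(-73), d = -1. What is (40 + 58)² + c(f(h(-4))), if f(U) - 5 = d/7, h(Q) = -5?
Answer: 67773/7 ≈ 9681.9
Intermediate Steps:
f(U) = 34/7 (f(U) = 5 - 1/7 = 5 - 1*⅐ = 5 - ⅐ = 34/7)
c(T) = 73 + T (c(T) = T + 73 = 73 + T)
(40 + 58)² + c(f(h(-4))) = (40 + 58)² + (73 + 34/7) = 98² + 545/7 = 9604 + 545/7 = 67773/7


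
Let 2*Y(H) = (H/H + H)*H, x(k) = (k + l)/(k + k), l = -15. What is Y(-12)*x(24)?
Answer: 99/8 ≈ 12.375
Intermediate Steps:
x(k) = (-15 + k)/(2*k) (x(k) = (k - 15)/(k + k) = (-15 + k)/((2*k)) = (-15 + k)*(1/(2*k)) = (-15 + k)/(2*k))
Y(H) = H*(1 + H)/2 (Y(H) = ((H/H + H)*H)/2 = ((1 + H)*H)/2 = (H*(1 + H))/2 = H*(1 + H)/2)
Y(-12)*x(24) = ((½)*(-12)*(1 - 12))*((½)*(-15 + 24)/24) = ((½)*(-12)*(-11))*((½)*(1/24)*9) = 66*(3/16) = 99/8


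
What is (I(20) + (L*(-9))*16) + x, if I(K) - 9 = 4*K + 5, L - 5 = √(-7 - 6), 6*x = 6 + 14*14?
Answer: -1777/3 - 144*I*√13 ≈ -592.33 - 519.2*I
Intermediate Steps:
x = 101/3 (x = (6 + 14*14)/6 = (6 + 196)/6 = (⅙)*202 = 101/3 ≈ 33.667)
L = 5 + I*√13 (L = 5 + √(-7 - 6) = 5 + √(-13) = 5 + I*√13 ≈ 5.0 + 3.6056*I)
I(K) = 14 + 4*K (I(K) = 9 + (4*K + 5) = 9 + (5 + 4*K) = 14 + 4*K)
(I(20) + (L*(-9))*16) + x = ((14 + 4*20) + ((5 + I*√13)*(-9))*16) + 101/3 = ((14 + 80) + (-45 - 9*I*√13)*16) + 101/3 = (94 + (-720 - 144*I*√13)) + 101/3 = (-626 - 144*I*√13) + 101/3 = -1777/3 - 144*I*√13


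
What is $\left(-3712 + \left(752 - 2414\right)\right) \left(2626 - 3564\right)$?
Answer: $5040812$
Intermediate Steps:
$\left(-3712 + \left(752 - 2414\right)\right) \left(2626 - 3564\right) = \left(-3712 + \left(752 - 2414\right)\right) \left(-938\right) = \left(-3712 - 1662\right) \left(-938\right) = \left(-5374\right) \left(-938\right) = 5040812$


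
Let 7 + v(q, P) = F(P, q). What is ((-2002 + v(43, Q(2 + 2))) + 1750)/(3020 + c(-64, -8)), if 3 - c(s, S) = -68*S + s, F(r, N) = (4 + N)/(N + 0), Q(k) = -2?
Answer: -11090/109349 ≈ -0.10142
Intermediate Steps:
F(r, N) = (4 + N)/N
v(q, P) = -7 + (4 + q)/q
c(s, S) = 3 - s + 68*S (c(s, S) = 3 - (-68*S + s) = 3 - (s - 68*S) = 3 + (-s + 68*S) = 3 - s + 68*S)
((-2002 + v(43, Q(2 + 2))) + 1750)/(3020 + c(-64, -8)) = ((-2002 + (-6 + 4/43)) + 1750)/(3020 + (3 - 1*(-64) + 68*(-8))) = ((-2002 + (-6 + 4*(1/43))) + 1750)/(3020 + (3 + 64 - 544)) = ((-2002 + (-6 + 4/43)) + 1750)/(3020 - 477) = ((-2002 - 254/43) + 1750)/2543 = (-86340/43 + 1750)*(1/2543) = -11090/43*1/2543 = -11090/109349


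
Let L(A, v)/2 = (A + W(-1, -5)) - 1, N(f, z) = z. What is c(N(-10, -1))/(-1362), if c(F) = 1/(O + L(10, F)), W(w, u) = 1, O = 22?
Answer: -1/57204 ≈ -1.7481e-5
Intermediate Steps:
L(A, v) = 2*A (L(A, v) = 2*((A + 1) - 1) = 2*((1 + A) - 1) = 2*A)
c(F) = 1/42 (c(F) = 1/(22 + 2*10) = 1/(22 + 20) = 1/42)
c(N(-10, -1))/(-1362) = (1/42)/(-1362) = (1/42)*(-1/1362) = -1/57204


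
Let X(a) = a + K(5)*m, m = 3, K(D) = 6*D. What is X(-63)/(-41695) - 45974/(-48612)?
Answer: 957786703/1013438670 ≈ 0.94509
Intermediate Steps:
X(a) = 90 + a (X(a) = a + (6*5)*3 = a + 30*3 = a + 90 = 90 + a)
X(-63)/(-41695) - 45974/(-48612) = (90 - 63)/(-41695) - 45974/(-48612) = 27*(-1/41695) - 45974*(-1/48612) = -27/41695 + 22987/24306 = 957786703/1013438670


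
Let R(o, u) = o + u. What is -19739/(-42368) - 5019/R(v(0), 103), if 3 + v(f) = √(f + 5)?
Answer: -4213441579/84693632 + 5019*√5/9995 ≈ -48.626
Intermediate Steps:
v(f) = -3 + √(5 + f) (v(f) = -3 + √(f + 5) = -3 + √(5 + f))
-19739/(-42368) - 5019/R(v(0), 103) = -19739/(-42368) - 5019/((-3 + √(5 + 0)) + 103) = -19739*(-1/42368) - 5019/((-3 + √5) + 103) = 19739/42368 - 5019/(100 + √5)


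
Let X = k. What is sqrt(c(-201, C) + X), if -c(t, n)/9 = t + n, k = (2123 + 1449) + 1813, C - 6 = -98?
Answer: sqrt(8022) ≈ 89.566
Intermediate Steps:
C = -92 (C = 6 - 98 = -92)
k = 5385 (k = 3572 + 1813 = 5385)
c(t, n) = -9*n - 9*t (c(t, n) = -9*(t + n) = -9*(n + t) = -9*n - 9*t)
X = 5385
sqrt(c(-201, C) + X) = sqrt((-9*(-92) - 9*(-201)) + 5385) = sqrt((828 + 1809) + 5385) = sqrt(2637 + 5385) = sqrt(8022)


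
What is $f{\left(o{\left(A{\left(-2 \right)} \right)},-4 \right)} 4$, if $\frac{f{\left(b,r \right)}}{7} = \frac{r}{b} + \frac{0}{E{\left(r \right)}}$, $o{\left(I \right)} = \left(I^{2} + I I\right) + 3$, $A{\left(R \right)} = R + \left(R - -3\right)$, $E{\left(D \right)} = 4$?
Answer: $- \frac{112}{5} \approx -22.4$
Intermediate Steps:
$A{\left(R \right)} = 3 + 2 R$ ($A{\left(R \right)} = R + \left(R + 3\right) = R + \left(3 + R\right) = 3 + 2 R$)
$o{\left(I \right)} = 3 + 2 I^{2}$ ($o{\left(I \right)} = \left(I^{2} + I^{2}\right) + 3 = 2 I^{2} + 3 = 3 + 2 I^{2}$)
$f{\left(b,r \right)} = \frac{7 r}{b}$ ($f{\left(b,r \right)} = 7 \left(\frac{r}{b} + \frac{0}{4}\right) = 7 \left(\frac{r}{b} + 0 \cdot \frac{1}{4}\right) = 7 \left(\frac{r}{b} + 0\right) = 7 \frac{r}{b} = \frac{7 r}{b}$)
$f{\left(o{\left(A{\left(-2 \right)} \right)},-4 \right)} 4 = 7 \left(-4\right) \frac{1}{3 + 2 \left(3 + 2 \left(-2\right)\right)^{2}} \cdot 4 = 7 \left(-4\right) \frac{1}{3 + 2 \left(3 - 4\right)^{2}} \cdot 4 = 7 \left(-4\right) \frac{1}{3 + 2 \left(-1\right)^{2}} \cdot 4 = 7 \left(-4\right) \frac{1}{3 + 2 \cdot 1} \cdot 4 = 7 \left(-4\right) \frac{1}{3 + 2} \cdot 4 = 7 \left(-4\right) \frac{1}{5} \cdot 4 = \left(- \frac{28}{5}\right) 4 = - \frac{112}{5}$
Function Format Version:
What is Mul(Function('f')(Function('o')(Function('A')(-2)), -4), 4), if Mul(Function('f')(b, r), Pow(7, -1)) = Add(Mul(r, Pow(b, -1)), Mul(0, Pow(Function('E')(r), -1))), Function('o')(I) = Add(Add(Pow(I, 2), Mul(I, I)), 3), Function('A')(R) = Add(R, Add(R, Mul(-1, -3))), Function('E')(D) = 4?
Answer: Rational(-112, 5) ≈ -22.400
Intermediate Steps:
Function('A')(R) = Add(3, Mul(2, R)) (Function('A')(R) = Add(R, Add(R, 3)) = Add(R, Add(3, R)) = Add(3, Mul(2, R)))
Function('o')(I) = Add(3, Mul(2, Pow(I, 2))) (Function('o')(I) = Add(Add(Pow(I, 2), Pow(I, 2)), 3) = Add(Mul(2, Pow(I, 2)), 3) = Add(3, Mul(2, Pow(I, 2))))
Function('f')(b, r) = Mul(7, r, Pow(b, -1)) (Function('f')(b, r) = Mul(7, Add(Mul(r, Pow(b, -1)), Mul(0, Pow(4, -1)))) = Mul(7, Add(Mul(r, Pow(b, -1)), Mul(0, Rational(1, 4)))) = Mul(7, Add(Mul(r, Pow(b, -1)), 0)) = Mul(7, Mul(r, Pow(b, -1))) = Mul(7, r, Pow(b, -1)))
Mul(Function('f')(Function('o')(Function('A')(-2)), -4), 4) = Mul(Mul(7, -4, Pow(Add(3, Mul(2, Pow(Add(3, Mul(2, -2)), 2))), -1)), 4) = Mul(Mul(7, -4, Pow(Add(3, Mul(2, Pow(Add(3, -4), 2))), -1)), 4) = Mul(Mul(7, -4, Pow(Add(3, Mul(2, Pow(-1, 2))), -1)), 4) = Mul(Mul(7, -4, Pow(Add(3, Mul(2, 1)), -1)), 4) = Mul(Mul(7, -4, Pow(Add(3, 2), -1)), 4) = Mul(Mul(7, -4, Pow(5, -1)), 4) = Mul(Mul(7, -4, Rational(1, 5)), 4) = Mul(Rational(-28, 5), 4) = Rational(-112, 5)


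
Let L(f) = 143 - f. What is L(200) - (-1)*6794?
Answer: 6737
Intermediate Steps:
L(200) - (-1)*6794 = (143 - 1*200) - (-1)*6794 = (143 - 200) - 1*(-6794) = -57 + 6794 = 6737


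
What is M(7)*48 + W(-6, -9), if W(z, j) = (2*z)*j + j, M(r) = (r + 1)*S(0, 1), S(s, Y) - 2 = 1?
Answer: 1251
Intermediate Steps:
S(s, Y) = 3 (S(s, Y) = 2 + 1 = 3)
M(r) = 3 + 3*r (M(r) = (r + 1)*3 = (1 + r)*3 = 3 + 3*r)
W(z, j) = j + 2*j*z (W(z, j) = 2*j*z + j = j + 2*j*z)
M(7)*48 + W(-6, -9) = (3 + 3*7)*48 - 9*(1 + 2*(-6)) = (3 + 21)*48 - 9*(1 - 12) = 24*48 - 9*(-11) = 1152 + 99 = 1251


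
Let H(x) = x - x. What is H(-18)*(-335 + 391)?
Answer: 0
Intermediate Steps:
H(x) = 0
H(-18)*(-335 + 391) = 0*(-335 + 391) = 0*56 = 0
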